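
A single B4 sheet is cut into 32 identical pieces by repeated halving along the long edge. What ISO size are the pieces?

32 = 2^5, so 5 halving steps.
B4 → B5 → … → B9 after 5 steps.

B9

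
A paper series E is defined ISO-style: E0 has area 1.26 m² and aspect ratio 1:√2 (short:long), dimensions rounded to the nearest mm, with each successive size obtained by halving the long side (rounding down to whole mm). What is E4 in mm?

Let E0's short side be w mm. w · w√2 = 1.26 m² = 1,260,000 mm², so w ≈ 943.9 mm and w√2 ≈ 1334.9 mm → E0 = 944 × 1335 mm.
E1: ⌊1335/2⌋ × 944 = 667 × 944 mm
E2: ⌊944/2⌋ × 667 = 472 × 667 mm
E3: ⌊667/2⌋ × 472 = 333 × 472 mm
E4: ⌊472/2⌋ × 333 = 236 × 333 mm

236 × 333 mm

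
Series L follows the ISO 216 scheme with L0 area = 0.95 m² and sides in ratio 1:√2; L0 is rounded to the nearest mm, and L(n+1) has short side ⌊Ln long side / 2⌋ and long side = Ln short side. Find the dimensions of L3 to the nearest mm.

Let L0's short side be w mm. w · w√2 = 0.95 m² = 950,000 mm², so w ≈ 819.6 mm and w√2 ≈ 1159.1 mm → L0 = 820 × 1159 mm.
L1: ⌊1159/2⌋ × 820 = 579 × 820 mm
L2: ⌊820/2⌋ × 579 = 410 × 579 mm
L3: ⌊579/2⌋ × 410 = 289 × 410 mm

289 × 410 mm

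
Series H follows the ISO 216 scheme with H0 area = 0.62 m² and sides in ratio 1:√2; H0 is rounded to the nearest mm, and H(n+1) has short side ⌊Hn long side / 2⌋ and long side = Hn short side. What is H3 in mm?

234 × 331 mm

Let H0's short side be w mm. w · w√2 = 0.62 m² = 620,000 mm², so w ≈ 662.1 mm and w√2 ≈ 936.4 mm → H0 = 662 × 936 mm.
H1: ⌊936/2⌋ × 662 = 468 × 662 mm
H2: ⌊662/2⌋ × 468 = 331 × 468 mm
H3: ⌊468/2⌋ × 331 = 234 × 331 mm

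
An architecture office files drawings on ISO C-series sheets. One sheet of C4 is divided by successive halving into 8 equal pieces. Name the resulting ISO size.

C7

8 = 2^3, so 3 halving steps.
C4 → C5 → … → C7 after 3 steps.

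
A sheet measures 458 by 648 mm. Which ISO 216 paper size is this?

Aspect ratio 648/458 ≈ 1.415 — close to the ISO √2 ≈ 1.414.
In the C-series (envelope sizes, between A and B): C2 = 458 × 648 mm.

C2 (458 × 648 mm)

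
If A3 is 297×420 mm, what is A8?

A4: ⌊420/2⌋ × 297 = 210 × 297 mm
A5: ⌊297/2⌋ × 210 = 148 × 210 mm
A6: ⌊210/2⌋ × 148 = 105 × 148 mm
A7: ⌊148/2⌋ × 105 = 74 × 105 mm
A8: ⌊105/2⌋ × 74 = 52 × 74 mm

52 × 74 mm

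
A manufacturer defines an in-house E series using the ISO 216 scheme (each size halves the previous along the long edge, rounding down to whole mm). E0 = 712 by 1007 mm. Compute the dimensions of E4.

178 × 251 mm

E1: ⌊1007/2⌋ × 712 = 503 × 712 mm
E2: ⌊712/2⌋ × 503 = 356 × 503 mm
E3: ⌊503/2⌋ × 356 = 251 × 356 mm
E4: ⌊356/2⌋ × 251 = 178 × 251 mm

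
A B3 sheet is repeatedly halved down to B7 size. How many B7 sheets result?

16

Each ISO step halves the sheet: 1 × B3 → 2 × B4 → 4 × B5 → 8 × B6 → …
From B3 to B7 is 4 halving steps: 2^4 = 16.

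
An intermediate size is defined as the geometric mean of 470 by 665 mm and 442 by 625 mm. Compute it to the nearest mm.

Short side: √(470 · 442) = √207740 ≈ 455.8 → 456 mm
Long side: √(665 · 625) = √415625 ≈ 644.7 → 645 mm

456 × 645 mm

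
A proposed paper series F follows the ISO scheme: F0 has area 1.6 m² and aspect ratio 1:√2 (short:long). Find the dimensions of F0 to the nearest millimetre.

1064 × 1504 mm

Let the short side be w mm. Then w · w√2 = 1.6 m² = 1,600,000 mm².
w² = 1,600,000/√2, so w ≈ 1063.7 mm; long side = w√2 ≈ 1504.2 mm.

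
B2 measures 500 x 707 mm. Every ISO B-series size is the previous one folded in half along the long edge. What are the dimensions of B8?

62 × 88 mm

B3: ⌊707/2⌋ × 500 = 353 × 500 mm
B4: ⌊500/2⌋ × 353 = 250 × 353 mm
B5: ⌊353/2⌋ × 250 = 176 × 250 mm
B6: ⌊250/2⌋ × 176 = 125 × 176 mm
B7: ⌊176/2⌋ × 125 = 88 × 125 mm
B8: ⌊125/2⌋ × 88 = 62 × 88 mm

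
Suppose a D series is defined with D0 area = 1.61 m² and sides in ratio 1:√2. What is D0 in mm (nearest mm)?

1067 × 1509 mm

Let the short side be w mm. Then w · w√2 = 1.61 m² = 1,610,000 mm².
w² = 1,610,000/√2, so w ≈ 1067.0 mm; long side = w√2 ≈ 1508.9 mm.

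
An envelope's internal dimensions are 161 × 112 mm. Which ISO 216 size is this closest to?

Aspect ratio 161/112 ≈ 1.438 (ISO target is √2 ≈ 1.414).
In the C-series (envelope sizes, between A and B): C6 = 114 × 162 mm.
Off by 3 mm total — nearest standard size.

C6 (114 × 162 mm)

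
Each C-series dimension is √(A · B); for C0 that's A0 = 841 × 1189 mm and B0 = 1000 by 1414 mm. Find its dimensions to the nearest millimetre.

917 × 1297 mm

Short: √(841 · 1000) = √841000 ≈ 917.1 mm.
Long: √(1189 · 1414) = √1681246 ≈ 1296.6 mm.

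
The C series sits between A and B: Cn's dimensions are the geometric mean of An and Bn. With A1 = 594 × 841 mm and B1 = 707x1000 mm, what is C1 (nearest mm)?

648 × 917 mm

Short side: √(594 · 707) = √419958 ≈ 648.0 → 648 mm
Long side: √(841 · 1000) = √841000 ≈ 917.1 → 917 mm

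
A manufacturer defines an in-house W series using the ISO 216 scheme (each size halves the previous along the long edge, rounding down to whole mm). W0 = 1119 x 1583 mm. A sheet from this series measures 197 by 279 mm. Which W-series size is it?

W0: 1119 × 1583 mm
W1: 791 × 1119 mm
W2: 559 × 791 mm
W3: 395 × 559 mm
W4: 279 × 395 mm
W5: 197 × 279 mm
W6: 139 × 197 mm
→ matches W5.

W5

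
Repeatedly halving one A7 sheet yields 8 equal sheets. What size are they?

A10

8 = 2^3, so 3 halving steps.
A7 → A8 → … → A10 after 3 steps.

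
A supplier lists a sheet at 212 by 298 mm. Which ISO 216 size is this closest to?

A4 (210 × 297 mm)

Aspect ratio 298/212 ≈ 1.406 — close to the ISO √2 ≈ 1.414.
In the A-series (A0 area = 1 m²): A4 = 210 × 297 mm.
Off by 3 mm total — nearest standard size.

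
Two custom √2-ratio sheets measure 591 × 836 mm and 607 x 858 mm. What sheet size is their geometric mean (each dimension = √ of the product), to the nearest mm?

599 × 847 mm

Short side: √(591 · 607) = √358737 ≈ 598.9 → 599 mm
Long side: √(836 · 858) = √717288 ≈ 846.9 → 847 mm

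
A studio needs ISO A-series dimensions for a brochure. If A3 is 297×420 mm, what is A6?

105 × 148 mm

A4: ⌊420/2⌋ × 297 = 210 × 297 mm
A5: ⌊297/2⌋ × 210 = 148 × 210 mm
A6: ⌊210/2⌋ × 148 = 105 × 148 mm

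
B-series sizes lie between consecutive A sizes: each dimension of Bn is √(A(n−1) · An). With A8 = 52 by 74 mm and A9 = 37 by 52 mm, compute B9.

44 × 62 mm

Short side: √(52 · 37) = √1924 ≈ 43.9 → 44 mm
Long side: √(74 · 52) = √3848 ≈ 62.0 → 62 mm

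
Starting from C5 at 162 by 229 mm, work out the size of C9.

C6: ⌊229/2⌋ × 162 = 114 × 162 mm
C7: ⌊162/2⌋ × 114 = 81 × 114 mm
C8: ⌊114/2⌋ × 81 = 57 × 81 mm
C9: ⌊81/2⌋ × 57 = 40 × 57 mm

40 × 57 mm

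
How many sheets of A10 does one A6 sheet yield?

16

A6 = 105 × 148 mm; A10 = 26 × 37 mm.
Each halving step doubles the count; 4 steps from A6 to A10.
2^4 = 16.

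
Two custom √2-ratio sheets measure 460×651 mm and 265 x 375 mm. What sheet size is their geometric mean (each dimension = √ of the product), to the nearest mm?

Short side: √(460 · 265) = √121900 ≈ 349.1 → 349 mm
Long side: √(651 · 375) = √244125 ≈ 494.1 → 494 mm

349 × 494 mm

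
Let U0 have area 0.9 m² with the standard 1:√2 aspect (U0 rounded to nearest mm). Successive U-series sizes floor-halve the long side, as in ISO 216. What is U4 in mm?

Let U0's short side be w mm. w · w√2 = 0.9 m² = 900,000 mm², so w ≈ 797.7 mm and w√2 ≈ 1128.2 mm → U0 = 798 × 1128 mm.
U1: ⌊1128/2⌋ × 798 = 564 × 798 mm
U2: ⌊798/2⌋ × 564 = 399 × 564 mm
U3: ⌊564/2⌋ × 399 = 282 × 399 mm
U4: ⌊399/2⌋ × 282 = 199 × 282 mm

199 × 282 mm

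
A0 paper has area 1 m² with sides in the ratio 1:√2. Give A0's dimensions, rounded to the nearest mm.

841 × 1189 mm

Let the short side be w mm. Then the long side is w√2 and w · w√2 = 10⁶ mm².
w² = 10⁶/√2, so w = 1000 / 2^(1/4) ≈ 840.9 mm; long side = 1000 · 2^(1/4) ≈ 1189.2 mm.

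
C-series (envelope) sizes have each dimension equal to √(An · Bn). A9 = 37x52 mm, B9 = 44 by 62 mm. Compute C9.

Short side: √(37 · 44) = √1628 ≈ 40.3 → 40 mm
Long side: √(52 · 62) = √3224 ≈ 56.8 → 57 mm

40 × 57 mm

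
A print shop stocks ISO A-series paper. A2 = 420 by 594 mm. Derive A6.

A3: ⌊594/2⌋ × 420 = 297 × 420 mm
A4: ⌊420/2⌋ × 297 = 210 × 297 mm
A5: ⌊297/2⌋ × 210 = 148 × 210 mm
A6: ⌊210/2⌋ × 148 = 105 × 148 mm

105 × 148 mm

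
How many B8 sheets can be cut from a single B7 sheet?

Each ISO step halves the sheet: 1 × B7 → 2 × B8
From B7 to B8 is 1 halving step: 2^1 = 2.

2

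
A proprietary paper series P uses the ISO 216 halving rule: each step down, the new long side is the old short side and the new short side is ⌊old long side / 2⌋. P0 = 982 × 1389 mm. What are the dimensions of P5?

P1: ⌊1389/2⌋ × 982 = 694 × 982 mm
P2: ⌊982/2⌋ × 694 = 491 × 694 mm
P3: ⌊694/2⌋ × 491 = 347 × 491 mm
P4: ⌊491/2⌋ × 347 = 245 × 347 mm
P5: ⌊347/2⌋ × 245 = 173 × 245 mm

173 × 245 mm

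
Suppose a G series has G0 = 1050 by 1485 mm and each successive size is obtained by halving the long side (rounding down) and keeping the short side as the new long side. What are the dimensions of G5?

185 × 262 mm

G1: ⌊1485/2⌋ × 1050 = 742 × 1050 mm
G2: ⌊1050/2⌋ × 742 = 525 × 742 mm
G3: ⌊742/2⌋ × 525 = 371 × 525 mm
G4: ⌊525/2⌋ × 371 = 262 × 371 mm
G5: ⌊371/2⌋ × 262 = 185 × 262 mm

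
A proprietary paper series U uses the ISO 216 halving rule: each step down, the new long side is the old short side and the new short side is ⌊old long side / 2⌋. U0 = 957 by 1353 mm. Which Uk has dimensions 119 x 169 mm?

U6

U0: 957 × 1353 mm
U1: 676 × 957 mm
U2: 478 × 676 mm
U3: 338 × 478 mm
U4: 239 × 338 mm
U5: 169 × 239 mm
U6: 119 × 169 mm
U7: 84 × 119 mm
→ matches U6.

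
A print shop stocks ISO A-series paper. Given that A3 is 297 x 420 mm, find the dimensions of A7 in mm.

A4: ⌊420/2⌋ × 297 = 210 × 297 mm
A5: ⌊297/2⌋ × 210 = 148 × 210 mm
A6: ⌊210/2⌋ × 148 = 105 × 148 mm
A7: ⌊148/2⌋ × 105 = 74 × 105 mm

74 × 105 mm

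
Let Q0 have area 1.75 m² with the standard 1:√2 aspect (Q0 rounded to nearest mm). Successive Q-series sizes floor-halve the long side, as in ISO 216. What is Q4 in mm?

278 × 393 mm

Let Q0's short side be w mm. w · w√2 = 1.75 m² = 1,750,000 mm², so w ≈ 1112.4 mm and w√2 ≈ 1573.2 mm → Q0 = 1112 × 1573 mm.
Q1: ⌊1573/2⌋ × 1112 = 786 × 1112 mm
Q2: ⌊1112/2⌋ × 786 = 556 × 786 mm
Q3: ⌊786/2⌋ × 556 = 393 × 556 mm
Q4: ⌊556/2⌋ × 393 = 278 × 393 mm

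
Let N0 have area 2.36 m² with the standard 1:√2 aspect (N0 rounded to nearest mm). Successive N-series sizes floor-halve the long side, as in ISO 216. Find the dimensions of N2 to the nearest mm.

646 × 913 mm

Let N0's short side be w mm. w · w√2 = 2.36 m² = 2,360,000 mm², so w ≈ 1291.8 mm and w√2 ≈ 1826.9 mm → N0 = 1292 × 1827 mm.
N1: ⌊1827/2⌋ × 1292 = 913 × 1292 mm
N2: ⌊1292/2⌋ × 913 = 646 × 913 mm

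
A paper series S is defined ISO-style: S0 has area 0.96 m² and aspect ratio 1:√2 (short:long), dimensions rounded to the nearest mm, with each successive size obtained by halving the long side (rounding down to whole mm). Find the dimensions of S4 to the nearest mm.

206 × 291 mm

Let S0's short side be w mm. w · w√2 = 0.96 m² = 960,000 mm², so w ≈ 823.9 mm and w√2 ≈ 1165.2 mm → S0 = 824 × 1165 mm.
S1: ⌊1165/2⌋ × 824 = 582 × 824 mm
S2: ⌊824/2⌋ × 582 = 412 × 582 mm
S3: ⌊582/2⌋ × 412 = 291 × 412 mm
S4: ⌊412/2⌋ × 291 = 206 × 291 mm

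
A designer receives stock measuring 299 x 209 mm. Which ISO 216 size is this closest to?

A4 (210 × 297 mm)

Aspect ratio 299/209 ≈ 1.431 (ISO target is √2 ≈ 1.414).
In the A-series (A0 area = 1 m²): A4 = 210 × 297 mm.
Off by 3 mm total — nearest standard size.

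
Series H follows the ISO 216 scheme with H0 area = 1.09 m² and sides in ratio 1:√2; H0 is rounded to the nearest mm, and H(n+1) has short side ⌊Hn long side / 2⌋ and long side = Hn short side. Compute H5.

Let H0's short side be w mm. w · w√2 = 1.09 m² = 1,090,000 mm², so w ≈ 877.9 mm and w√2 ≈ 1241.6 mm → H0 = 878 × 1242 mm.
H1: ⌊1242/2⌋ × 878 = 621 × 878 mm
H2: ⌊878/2⌋ × 621 = 439 × 621 mm
H3: ⌊621/2⌋ × 439 = 310 × 439 mm
H4: ⌊439/2⌋ × 310 = 219 × 310 mm
H5: ⌊310/2⌋ × 219 = 155 × 219 mm

155 × 219 mm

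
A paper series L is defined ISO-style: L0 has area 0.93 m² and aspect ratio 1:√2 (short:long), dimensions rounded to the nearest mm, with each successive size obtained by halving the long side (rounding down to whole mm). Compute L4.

202 × 286 mm

Let L0's short side be w mm. w · w√2 = 0.93 m² = 930,000 mm², so w ≈ 810.9 mm and w√2 ≈ 1146.8 mm → L0 = 811 × 1147 mm.
L1: ⌊1147/2⌋ × 811 = 573 × 811 mm
L2: ⌊811/2⌋ × 573 = 405 × 573 mm
L3: ⌊573/2⌋ × 405 = 286 × 405 mm
L4: ⌊405/2⌋ × 286 = 202 × 286 mm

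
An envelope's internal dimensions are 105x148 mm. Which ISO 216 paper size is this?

A6 (105 × 148 mm)

Aspect ratio 148/105 ≈ 1.410 — close to the ISO √2 ≈ 1.414.
In the A-series (A0 area = 1 m²): A6 = 105 × 148 mm.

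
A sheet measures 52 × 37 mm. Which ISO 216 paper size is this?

Aspect ratio 52/37 ≈ 1.405 — close to the ISO √2 ≈ 1.414.
In the A-series (A0 area = 1 m²): A9 = 37 × 52 mm.

A9 (37 × 52 mm)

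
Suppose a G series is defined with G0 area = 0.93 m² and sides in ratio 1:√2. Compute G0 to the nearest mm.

Let the short side be w mm. Then w · w√2 = 0.93 m² = 930,000 mm².
w² = 930,000/√2, so w ≈ 810.9 mm; long side = w√2 ≈ 1146.8 mm.

811 × 1147 mm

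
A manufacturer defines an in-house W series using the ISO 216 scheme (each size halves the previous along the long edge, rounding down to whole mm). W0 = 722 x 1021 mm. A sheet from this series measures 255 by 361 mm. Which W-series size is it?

W3

W0: 722 × 1021 mm
W1: 510 × 722 mm
W2: 361 × 510 mm
W3: 255 × 361 mm
W4: 180 × 255 mm
→ matches W3.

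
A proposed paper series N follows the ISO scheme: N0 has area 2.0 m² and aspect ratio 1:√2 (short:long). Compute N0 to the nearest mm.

Let the short side be w mm. Then w · w√2 = 2.0 m² = 2,000,000 mm².
w² = 2,000,000/√2, so w ≈ 1189.2 mm; long side = w√2 ≈ 1681.8 mm.

1189 × 1682 mm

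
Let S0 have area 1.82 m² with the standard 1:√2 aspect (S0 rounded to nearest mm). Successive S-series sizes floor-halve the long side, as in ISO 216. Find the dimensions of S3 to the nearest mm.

Let S0's short side be w mm. w · w√2 = 1.82 m² = 1,820,000 mm², so w ≈ 1134.4 mm and w√2 ≈ 1604.3 mm → S0 = 1134 × 1604 mm.
S1: ⌊1604/2⌋ × 1134 = 802 × 1134 mm
S2: ⌊1134/2⌋ × 802 = 567 × 802 mm
S3: ⌊802/2⌋ × 567 = 401 × 567 mm

401 × 567 mm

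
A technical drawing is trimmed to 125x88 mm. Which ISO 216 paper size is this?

B7 (88 × 125 mm)

Aspect ratio 125/88 ≈ 1.420 — close to the ISO √2 ≈ 1.414.
In the B-series (B0 = 1000 × 1414 mm): B7 = 88 × 125 mm.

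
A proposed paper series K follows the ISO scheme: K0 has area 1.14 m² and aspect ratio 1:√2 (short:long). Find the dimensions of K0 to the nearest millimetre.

898 × 1270 mm

Let the short side be w mm. Then w · w√2 = 1.14 m² = 1,140,000 mm².
w² = 1,140,000/√2, so w ≈ 897.8 mm; long side = w√2 ≈ 1269.7 mm.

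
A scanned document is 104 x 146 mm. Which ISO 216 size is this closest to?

Aspect ratio 146/104 ≈ 1.404 — close to the ISO √2 ≈ 1.414.
In the A-series (A0 area = 1 m²): A6 = 105 × 148 mm.
Off by 3 mm total — nearest standard size.

A6 (105 × 148 mm)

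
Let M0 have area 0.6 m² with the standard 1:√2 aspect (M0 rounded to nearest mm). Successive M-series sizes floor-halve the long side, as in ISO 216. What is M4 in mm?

162 × 230 mm

Let M0's short side be w mm. w · w√2 = 0.6 m² = 600,000 mm², so w ≈ 651.4 mm and w√2 ≈ 921.2 mm → M0 = 651 × 921 mm.
M1: ⌊921/2⌋ × 651 = 460 × 651 mm
M2: ⌊651/2⌋ × 460 = 325 × 460 mm
M3: ⌊460/2⌋ × 325 = 230 × 325 mm
M4: ⌊325/2⌋ × 230 = 162 × 230 mm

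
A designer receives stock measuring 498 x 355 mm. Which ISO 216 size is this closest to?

Aspect ratio 498/355 ≈ 1.403 — close to the ISO √2 ≈ 1.414.
In the B-series (B0 = 1000 × 1414 mm): B3 = 353 × 500 mm.
Off by 4 mm total — nearest standard size.

B3 (353 × 500 mm)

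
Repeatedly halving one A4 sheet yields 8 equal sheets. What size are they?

A7

8 = 2^3, so 3 halving steps.
A4 → A5 → … → A7 after 3 steps.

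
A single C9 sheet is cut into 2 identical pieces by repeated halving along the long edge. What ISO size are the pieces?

C10

2 = 2^1, so 1 halving step.
C9 → C10 → … → C10 after 1 step.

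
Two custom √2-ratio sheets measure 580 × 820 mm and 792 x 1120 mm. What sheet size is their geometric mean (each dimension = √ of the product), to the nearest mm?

Short side: √(580 · 792) = √459360 ≈ 677.8 → 678 mm
Long side: √(820 · 1120) = √918400 ≈ 958.3 → 958 mm

678 × 958 mm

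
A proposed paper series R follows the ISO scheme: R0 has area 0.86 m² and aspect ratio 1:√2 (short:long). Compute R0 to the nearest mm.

780 × 1103 mm

Let the short side be w mm. Then w · w√2 = 0.86 m² = 860,000 mm².
w² = 860,000/√2, so w ≈ 779.8 mm; long side = w√2 ≈ 1102.8 mm.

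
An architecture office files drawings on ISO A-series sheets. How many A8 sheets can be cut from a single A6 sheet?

Each ISO step halves the sheet: 1 × A6 → 2 × A7 → 4 × A8
From A6 to A8 is 2 halving steps: 2^2 = 4.

4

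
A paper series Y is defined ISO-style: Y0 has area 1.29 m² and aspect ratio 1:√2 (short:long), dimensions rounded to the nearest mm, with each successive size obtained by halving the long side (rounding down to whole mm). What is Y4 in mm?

Let Y0's short side be w mm. w · w√2 = 1.29 m² = 1,290,000 mm², so w ≈ 955.1 mm and w√2 ≈ 1350.7 mm → Y0 = 955 × 1351 mm.
Y1: ⌊1351/2⌋ × 955 = 675 × 955 mm
Y2: ⌊955/2⌋ × 675 = 477 × 675 mm
Y3: ⌊675/2⌋ × 477 = 337 × 477 mm
Y4: ⌊477/2⌋ × 337 = 238 × 337 mm

238 × 337 mm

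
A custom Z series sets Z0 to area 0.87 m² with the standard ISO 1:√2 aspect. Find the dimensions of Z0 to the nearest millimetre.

784 × 1109 mm

Let the short side be w mm. Then w · w√2 = 0.87 m² = 870,000 mm².
w² = 870,000/√2, so w ≈ 784.3 mm; long side = w√2 ≈ 1109.2 mm.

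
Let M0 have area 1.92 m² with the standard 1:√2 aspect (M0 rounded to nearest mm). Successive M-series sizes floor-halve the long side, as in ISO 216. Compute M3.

412 × 582 mm

Let M0's short side be w mm. w · w√2 = 1.92 m² = 1,920,000 mm², so w ≈ 1165.2 mm and w√2 ≈ 1647.8 mm → M0 = 1165 × 1648 mm.
M1: ⌊1648/2⌋ × 1165 = 824 × 1165 mm
M2: ⌊1165/2⌋ × 824 = 582 × 824 mm
M3: ⌊824/2⌋ × 582 = 412 × 582 mm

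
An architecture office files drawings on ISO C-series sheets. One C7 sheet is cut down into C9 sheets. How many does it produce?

4

Each ISO step halves the sheet: 1 × C7 → 2 × C8 → 4 × C9
From C7 to C9 is 2 halving steps: 2^2 = 4.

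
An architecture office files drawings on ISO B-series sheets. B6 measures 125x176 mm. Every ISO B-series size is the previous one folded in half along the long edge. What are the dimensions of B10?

31 × 44 mm

B7: ⌊176/2⌋ × 125 = 88 × 125 mm
B8: ⌊125/2⌋ × 88 = 62 × 88 mm
B9: ⌊88/2⌋ × 62 = 44 × 62 mm
B10: ⌊62/2⌋ × 44 = 31 × 44 mm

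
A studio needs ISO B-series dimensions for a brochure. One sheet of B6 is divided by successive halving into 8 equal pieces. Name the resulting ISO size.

B9

8 = 2^3, so 3 halving steps.
B6 → B7 → … → B9 after 3 steps.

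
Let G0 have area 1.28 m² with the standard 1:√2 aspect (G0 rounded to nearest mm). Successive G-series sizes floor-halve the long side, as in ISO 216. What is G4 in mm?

Let G0's short side be w mm. w · w√2 = 1.28 m² = 1,280,000 mm², so w ≈ 951.4 mm and w√2 ≈ 1345.4 mm → G0 = 951 × 1345 mm.
G1: ⌊1345/2⌋ × 951 = 672 × 951 mm
G2: ⌊951/2⌋ × 672 = 475 × 672 mm
G3: ⌊672/2⌋ × 475 = 336 × 475 mm
G4: ⌊475/2⌋ × 336 = 237 × 336 mm

237 × 336 mm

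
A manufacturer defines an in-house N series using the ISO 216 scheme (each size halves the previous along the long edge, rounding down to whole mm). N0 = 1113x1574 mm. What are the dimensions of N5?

196 × 278 mm

N1: ⌊1574/2⌋ × 1113 = 787 × 1113 mm
N2: ⌊1113/2⌋ × 787 = 556 × 787 mm
N3: ⌊787/2⌋ × 556 = 393 × 556 mm
N4: ⌊556/2⌋ × 393 = 278 × 393 mm
N5: ⌊393/2⌋ × 278 = 196 × 278 mm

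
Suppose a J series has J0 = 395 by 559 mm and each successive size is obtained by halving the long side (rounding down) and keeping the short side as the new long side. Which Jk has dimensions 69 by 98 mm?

J0: 395 × 559 mm
J1: 279 × 395 mm
J2: 197 × 279 mm
J3: 139 × 197 mm
J4: 98 × 139 mm
J5: 69 × 98 mm
J6: 49 × 69 mm
→ matches J5.

J5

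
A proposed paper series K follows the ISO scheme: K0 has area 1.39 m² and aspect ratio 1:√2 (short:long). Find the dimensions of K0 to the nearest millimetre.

991 × 1402 mm

Let the short side be w mm. Then w · w√2 = 1.39 m² = 1,390,000 mm².
w² = 1,390,000/√2, so w ≈ 991.4 mm; long side = w√2 ≈ 1402.1 mm.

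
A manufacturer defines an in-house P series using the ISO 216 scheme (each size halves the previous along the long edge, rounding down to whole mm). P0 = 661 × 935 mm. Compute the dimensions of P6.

82 × 116 mm

P1 = 467 × 661 mm (from P0 by 1 halving).
P2: ⌊661/2⌋ × 467 = 330 × 467 mm
P3: ⌊467/2⌋ × 330 = 233 × 330 mm
P4: ⌊330/2⌋ × 233 = 165 × 233 mm
P5: ⌊233/2⌋ × 165 = 116 × 165 mm
P6: ⌊165/2⌋ × 116 = 82 × 116 mm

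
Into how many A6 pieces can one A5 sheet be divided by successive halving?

A5 = 148 × 210 mm; A6 = 105 × 148 mm.
Each halving step doubles the count; 1 step from A5 to A6.
2^1 = 2.

2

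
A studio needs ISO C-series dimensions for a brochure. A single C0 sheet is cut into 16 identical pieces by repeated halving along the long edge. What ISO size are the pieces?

C4

16 = 2^4, so 4 halving steps.
C0 → C1 → … → C4 after 4 steps.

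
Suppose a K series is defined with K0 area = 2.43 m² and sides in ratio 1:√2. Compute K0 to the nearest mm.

1311 × 1854 mm

Let the short side be w mm. Then w · w√2 = 2.43 m² = 2,430,000 mm².
w² = 2,430,000/√2, so w ≈ 1310.8 mm; long side = w√2 ≈ 1853.8 mm.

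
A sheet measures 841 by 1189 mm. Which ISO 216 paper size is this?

A0 (841 × 1189 mm)

Aspect ratio 1189/841 ≈ 1.414 — close to the ISO √2 ≈ 1.414.
In the A-series (A0 area = 1 m²): A0 = 841 × 1189 mm.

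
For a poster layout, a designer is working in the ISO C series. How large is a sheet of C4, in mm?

C0 = 917 × 1297 mm (C0 is the geometric mean of A0 and B0, aspect 1:√2).
C1: ⌊1297/2⌋ × 917 = 648 × 917 mm
C2: ⌊917/2⌋ × 648 = 458 × 648 mm
C3: ⌊648/2⌋ × 458 = 324 × 458 mm
C4: ⌊458/2⌋ × 324 = 229 × 324 mm

229 × 324 mm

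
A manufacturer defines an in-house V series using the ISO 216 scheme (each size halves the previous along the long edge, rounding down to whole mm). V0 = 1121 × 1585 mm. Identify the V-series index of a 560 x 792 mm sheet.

V0: 1121 × 1585 mm
V1: 792 × 1121 mm
V2: 560 × 792 mm
V3: 396 × 560 mm
→ matches V2.

V2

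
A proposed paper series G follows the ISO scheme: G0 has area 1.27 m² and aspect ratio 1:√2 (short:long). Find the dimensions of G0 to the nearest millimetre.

948 × 1340 mm

Let the short side be w mm. Then w · w√2 = 1.27 m² = 1,270,000 mm².
w² = 1,270,000/√2, so w ≈ 947.6 mm; long side = w√2 ≈ 1340.2 mm.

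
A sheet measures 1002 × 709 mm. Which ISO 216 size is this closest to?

Aspect ratio 1002/709 ≈ 1.413 — close to the ISO √2 ≈ 1.414.
In the B-series (B0 = 1000 × 1414 mm): B1 = 707 × 1000 mm.
Off by 4 mm total — nearest standard size.

B1 (707 × 1000 mm)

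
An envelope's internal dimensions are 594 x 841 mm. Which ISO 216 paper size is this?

A1 (594 × 841 mm)

Aspect ratio 841/594 ≈ 1.416 — close to the ISO √2 ≈ 1.414.
In the A-series (A0 area = 1 m²): A1 = 594 × 841 mm.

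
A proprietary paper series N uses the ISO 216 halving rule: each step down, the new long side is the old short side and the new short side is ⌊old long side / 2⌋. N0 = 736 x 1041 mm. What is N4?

N1: ⌊1041/2⌋ × 736 = 520 × 736 mm
N2: ⌊736/2⌋ × 520 = 368 × 520 mm
N3: ⌊520/2⌋ × 368 = 260 × 368 mm
N4: ⌊368/2⌋ × 260 = 184 × 260 mm

184 × 260 mm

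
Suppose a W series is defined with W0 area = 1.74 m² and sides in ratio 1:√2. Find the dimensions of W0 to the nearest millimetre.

1109 × 1569 mm

Let the short side be w mm. Then w · w√2 = 1.74 m² = 1,740,000 mm².
w² = 1,740,000/√2, so w ≈ 1109.2 mm; long side = w√2 ≈ 1568.7 mm.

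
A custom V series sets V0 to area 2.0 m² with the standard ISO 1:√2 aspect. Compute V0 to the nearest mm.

Let the short side be w mm. Then w · w√2 = 2.0 m² = 2,000,000 mm².
w² = 2,000,000/√2, so w ≈ 1189.2 mm; long side = w√2 ≈ 1681.8 mm.

1189 × 1682 mm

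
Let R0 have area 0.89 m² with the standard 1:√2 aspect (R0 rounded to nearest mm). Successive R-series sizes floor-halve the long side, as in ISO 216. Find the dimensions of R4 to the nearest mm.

198 × 280 mm

Let R0's short side be w mm. w · w√2 = 0.89 m² = 890,000 mm², so w ≈ 793.3 mm and w√2 ≈ 1121.9 mm → R0 = 793 × 1122 mm.
R1: ⌊1122/2⌋ × 793 = 561 × 793 mm
R2: ⌊793/2⌋ × 561 = 396 × 561 mm
R3: ⌊561/2⌋ × 396 = 280 × 396 mm
R4: ⌊396/2⌋ × 280 = 198 × 280 mm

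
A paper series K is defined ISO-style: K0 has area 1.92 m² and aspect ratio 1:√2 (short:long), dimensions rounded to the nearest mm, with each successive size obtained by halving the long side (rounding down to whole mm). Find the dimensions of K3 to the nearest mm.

Let K0's short side be w mm. w · w√2 = 1.92 m² = 1,920,000 mm², so w ≈ 1165.2 mm and w√2 ≈ 1647.8 mm → K0 = 1165 × 1648 mm.
K1: ⌊1648/2⌋ × 1165 = 824 × 1165 mm
K2: ⌊1165/2⌋ × 824 = 582 × 824 mm
K3: ⌊824/2⌋ × 582 = 412 × 582 mm

412 × 582 mm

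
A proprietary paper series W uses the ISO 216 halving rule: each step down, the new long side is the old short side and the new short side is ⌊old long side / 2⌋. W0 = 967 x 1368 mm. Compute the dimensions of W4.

241 × 342 mm

W1: ⌊1368/2⌋ × 967 = 684 × 967 mm
W2: ⌊967/2⌋ × 684 = 483 × 684 mm
W3: ⌊684/2⌋ × 483 = 342 × 483 mm
W4: ⌊483/2⌋ × 342 = 241 × 342 mm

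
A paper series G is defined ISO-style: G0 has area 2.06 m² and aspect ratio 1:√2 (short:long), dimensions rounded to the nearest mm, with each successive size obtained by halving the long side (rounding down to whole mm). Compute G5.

213 × 301 mm

Let G0's short side be w mm. w · w√2 = 2.06 m² = 2,060,000 mm², so w ≈ 1206.9 mm and w√2 ≈ 1706.8 mm → G0 = 1207 × 1707 mm.
G1: ⌊1707/2⌋ × 1207 = 853 × 1207 mm
G2: ⌊1207/2⌋ × 853 = 603 × 853 mm
G3: ⌊853/2⌋ × 603 = 426 × 603 mm
G4: ⌊603/2⌋ × 426 = 301 × 426 mm
G5: ⌊426/2⌋ × 301 = 213 × 301 mm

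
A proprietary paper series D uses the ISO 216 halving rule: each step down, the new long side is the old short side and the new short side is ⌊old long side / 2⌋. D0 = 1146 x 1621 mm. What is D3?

D1: ⌊1621/2⌋ × 1146 = 810 × 1146 mm
D2: ⌊1146/2⌋ × 810 = 573 × 810 mm
D3: ⌊810/2⌋ × 573 = 405 × 573 mm

405 × 573 mm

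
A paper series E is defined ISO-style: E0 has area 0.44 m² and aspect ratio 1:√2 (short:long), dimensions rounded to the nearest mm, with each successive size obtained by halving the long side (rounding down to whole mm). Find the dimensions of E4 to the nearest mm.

Let E0's short side be w mm. w · w√2 = 0.44 m² = 440,000 mm², so w ≈ 557.8 mm and w√2 ≈ 788.8 mm → E0 = 558 × 789 mm.
E1: ⌊789/2⌋ × 558 = 394 × 558 mm
E2: ⌊558/2⌋ × 394 = 279 × 394 mm
E3: ⌊394/2⌋ × 279 = 197 × 279 mm
E4: ⌊279/2⌋ × 197 = 139 × 197 mm

139 × 197 mm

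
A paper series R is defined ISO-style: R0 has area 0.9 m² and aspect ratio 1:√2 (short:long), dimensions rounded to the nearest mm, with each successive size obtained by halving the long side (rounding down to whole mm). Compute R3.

Let R0's short side be w mm. w · w√2 = 0.9 m² = 900,000 mm², so w ≈ 797.7 mm and w√2 ≈ 1128.2 mm → R0 = 798 × 1128 mm.
R1: ⌊1128/2⌋ × 798 = 564 × 798 mm
R2: ⌊798/2⌋ × 564 = 399 × 564 mm
R3: ⌊564/2⌋ × 399 = 282 × 399 mm

282 × 399 mm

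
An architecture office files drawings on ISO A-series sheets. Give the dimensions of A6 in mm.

105 × 148 mm

A0 = 841 × 1189 mm (A0 has area 1 m², aspect 1:√2).
A1: ⌊1189/2⌋ × 841 = 594 × 841 mm
A2: ⌊841/2⌋ × 594 = 420 × 594 mm
A3: ⌊594/2⌋ × 420 = 297 × 420 mm
A4: ⌊420/2⌋ × 297 = 210 × 297 mm
A5: ⌊297/2⌋ × 210 = 148 × 210 mm
A6: ⌊210/2⌋ × 148 = 105 × 148 mm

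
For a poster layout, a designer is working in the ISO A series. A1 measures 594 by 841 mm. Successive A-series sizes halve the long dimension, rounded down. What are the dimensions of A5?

A2: ⌊841/2⌋ × 594 = 420 × 594 mm
A3: ⌊594/2⌋ × 420 = 297 × 420 mm
A4: ⌊420/2⌋ × 297 = 210 × 297 mm
A5: ⌊297/2⌋ × 210 = 148 × 210 mm

148 × 210 mm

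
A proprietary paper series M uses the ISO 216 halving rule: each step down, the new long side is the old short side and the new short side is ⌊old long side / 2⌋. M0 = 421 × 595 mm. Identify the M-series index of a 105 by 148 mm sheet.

M0: 421 × 595 mm
M1: 297 × 421 mm
M2: 210 × 297 mm
M3: 148 × 210 mm
M4: 105 × 148 mm
M5: 74 × 105 mm
→ matches M4.

M4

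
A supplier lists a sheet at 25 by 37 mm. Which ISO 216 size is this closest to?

A10 (26 × 37 mm)

Aspect ratio 37/25 ≈ 1.480 (ISO target is √2 ≈ 1.414).
In the A-series (A0 area = 1 m²): A10 = 26 × 37 mm.
Off by 1 mm total — nearest standard size.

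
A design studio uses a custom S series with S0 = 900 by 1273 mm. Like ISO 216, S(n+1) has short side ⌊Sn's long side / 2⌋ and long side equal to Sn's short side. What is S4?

225 × 318 mm

S1: ⌊1273/2⌋ × 900 = 636 × 900 mm
S2: ⌊900/2⌋ × 636 = 450 × 636 mm
S3: ⌊636/2⌋ × 450 = 318 × 450 mm
S4: ⌊450/2⌋ × 318 = 225 × 318 mm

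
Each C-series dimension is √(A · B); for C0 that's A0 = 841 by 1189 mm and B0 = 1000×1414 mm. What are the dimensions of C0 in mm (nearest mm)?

Short: √(841 · 1000) = √841000 ≈ 917.1 mm.
Long: √(1189 · 1414) = √1681246 ≈ 1296.6 mm.

917 × 1297 mm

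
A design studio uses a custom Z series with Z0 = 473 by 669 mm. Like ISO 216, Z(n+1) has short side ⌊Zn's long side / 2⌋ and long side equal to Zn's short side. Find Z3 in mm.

Z1: ⌊669/2⌋ × 473 = 334 × 473 mm
Z2: ⌊473/2⌋ × 334 = 236 × 334 mm
Z3: ⌊334/2⌋ × 236 = 167 × 236 mm

167 × 236 mm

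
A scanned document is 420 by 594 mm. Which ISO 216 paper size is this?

Aspect ratio 594/420 ≈ 1.414 — close to the ISO √2 ≈ 1.414.
In the A-series (A0 area = 1 m²): A2 = 420 × 594 mm.

A2 (420 × 594 mm)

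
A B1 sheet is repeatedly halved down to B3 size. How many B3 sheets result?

Each ISO step halves the sheet: 1 × B1 → 2 × B2 → 4 × B3
From B1 to B3 is 2 halving steps: 2^2 = 4.

4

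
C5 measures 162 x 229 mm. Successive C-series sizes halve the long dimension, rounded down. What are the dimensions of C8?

C6: ⌊229/2⌋ × 162 = 114 × 162 mm
C7: ⌊162/2⌋ × 114 = 81 × 114 mm
C8: ⌊114/2⌋ × 81 = 57 × 81 mm

57 × 81 mm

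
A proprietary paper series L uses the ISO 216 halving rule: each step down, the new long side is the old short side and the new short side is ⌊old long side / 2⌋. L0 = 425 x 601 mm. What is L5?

L1: ⌊601/2⌋ × 425 = 300 × 425 mm
L2: ⌊425/2⌋ × 300 = 212 × 300 mm
L3: ⌊300/2⌋ × 212 = 150 × 212 mm
L4: ⌊212/2⌋ × 150 = 106 × 150 mm
L5: ⌊150/2⌋ × 106 = 75 × 106 mm

75 × 106 mm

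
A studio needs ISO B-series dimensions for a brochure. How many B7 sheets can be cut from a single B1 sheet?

Each ISO step halves the sheet: 1 × B1 → 2 × B2 → 4 × B3 → 8 × B4 → …
From B1 to B7 is 6 halving steps: 2^6 = 64.

64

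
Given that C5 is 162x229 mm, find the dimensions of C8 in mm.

57 × 81 mm

C6: ⌊229/2⌋ × 162 = 114 × 162 mm
C7: ⌊162/2⌋ × 114 = 81 × 114 mm
C8: ⌊114/2⌋ × 81 = 57 × 81 mm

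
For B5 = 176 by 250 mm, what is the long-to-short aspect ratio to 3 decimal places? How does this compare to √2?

250 / 176 = 1.420
ISO 216 targets √2 ≈ 1.414; the +0.006 deviation is from mm rounding.

1.420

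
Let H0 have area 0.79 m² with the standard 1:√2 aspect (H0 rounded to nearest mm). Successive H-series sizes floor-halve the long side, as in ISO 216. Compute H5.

132 × 186 mm

Let H0's short side be w mm. w · w√2 = 0.79 m² = 790,000 mm², so w ≈ 747.4 mm and w√2 ≈ 1057.0 mm → H0 = 747 × 1057 mm.
H1: ⌊1057/2⌋ × 747 = 528 × 747 mm
H2: ⌊747/2⌋ × 528 = 373 × 528 mm
H3: ⌊528/2⌋ × 373 = 264 × 373 mm
H4: ⌊373/2⌋ × 264 = 186 × 264 mm
H5: ⌊264/2⌋ × 186 = 132 × 186 mm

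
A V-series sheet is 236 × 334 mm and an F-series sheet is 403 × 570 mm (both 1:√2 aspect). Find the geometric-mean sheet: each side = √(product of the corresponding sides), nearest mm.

Short side: √(236 · 403) = √95108 ≈ 308.4 → 308 mm
Long side: √(334 · 570) = √190380 ≈ 436.3 → 436 mm

308 × 436 mm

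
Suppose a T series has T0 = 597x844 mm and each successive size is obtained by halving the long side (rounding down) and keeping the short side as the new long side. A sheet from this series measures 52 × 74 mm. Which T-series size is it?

T0: 597 × 844 mm
T1: 422 × 597 mm
T2: 298 × 422 mm
T3: 211 × 298 mm
T4: 149 × 211 mm
T5: 105 × 149 mm
T6: 74 × 105 mm
T7: 52 × 74 mm
T8: 37 × 52 mm
→ matches T7.

T7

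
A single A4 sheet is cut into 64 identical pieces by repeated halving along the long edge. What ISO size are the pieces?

A10

64 = 2^6, so 6 halving steps.
A4 → A5 → … → A10 after 6 steps.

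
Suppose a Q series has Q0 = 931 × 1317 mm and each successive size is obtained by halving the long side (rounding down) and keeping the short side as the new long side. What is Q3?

329 × 465 mm

Q1: ⌊1317/2⌋ × 931 = 658 × 931 mm
Q2: ⌊931/2⌋ × 658 = 465 × 658 mm
Q3: ⌊658/2⌋ × 465 = 329 × 465 mm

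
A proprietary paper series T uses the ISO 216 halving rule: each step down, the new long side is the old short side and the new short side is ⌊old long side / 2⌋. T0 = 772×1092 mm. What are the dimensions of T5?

136 × 193 mm

T1: ⌊1092/2⌋ × 772 = 546 × 772 mm
T2: ⌊772/2⌋ × 546 = 386 × 546 mm
T3: ⌊546/2⌋ × 386 = 273 × 386 mm
T4: ⌊386/2⌋ × 273 = 193 × 273 mm
T5: ⌊273/2⌋ × 193 = 136 × 193 mm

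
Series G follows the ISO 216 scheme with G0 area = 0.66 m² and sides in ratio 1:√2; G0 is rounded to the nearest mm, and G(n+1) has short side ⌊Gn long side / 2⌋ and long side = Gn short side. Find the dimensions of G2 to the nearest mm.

Let G0's short side be w mm. w · w√2 = 0.66 m² = 660,000 mm², so w ≈ 683.1 mm and w√2 ≈ 966.1 mm → G0 = 683 × 966 mm.
G1: ⌊966/2⌋ × 683 = 483 × 683 mm
G2: ⌊683/2⌋ × 483 = 341 × 483 mm

341 × 483 mm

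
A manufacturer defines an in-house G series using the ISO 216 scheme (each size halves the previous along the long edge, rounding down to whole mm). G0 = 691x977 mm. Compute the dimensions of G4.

G1: ⌊977/2⌋ × 691 = 488 × 691 mm
G2: ⌊691/2⌋ × 488 = 345 × 488 mm
G3: ⌊488/2⌋ × 345 = 244 × 345 mm
G4: ⌊345/2⌋ × 244 = 172 × 244 mm

172 × 244 mm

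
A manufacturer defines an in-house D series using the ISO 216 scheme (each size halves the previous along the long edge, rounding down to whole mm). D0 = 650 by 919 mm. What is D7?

57 × 81 mm

D1 = 459 × 650 mm (from D0 by 1 halving).
D2: ⌊650/2⌋ × 459 = 325 × 459 mm
D3: ⌊459/2⌋ × 325 = 229 × 325 mm
D4: ⌊325/2⌋ × 229 = 162 × 229 mm
D5: ⌊229/2⌋ × 162 = 114 × 162 mm
D6: ⌊162/2⌋ × 114 = 81 × 114 mm
D7: ⌊114/2⌋ × 81 = 57 × 81 mm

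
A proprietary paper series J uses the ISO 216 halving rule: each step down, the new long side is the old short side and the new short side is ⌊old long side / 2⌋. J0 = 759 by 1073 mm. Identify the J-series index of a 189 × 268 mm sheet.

J0: 759 × 1073 mm
J1: 536 × 759 mm
J2: 379 × 536 mm
J3: 268 × 379 mm
J4: 189 × 268 mm
J5: 134 × 189 mm
→ matches J4.

J4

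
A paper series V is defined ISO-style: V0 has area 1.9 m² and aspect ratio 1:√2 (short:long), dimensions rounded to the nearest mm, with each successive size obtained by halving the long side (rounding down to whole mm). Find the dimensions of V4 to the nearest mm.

289 × 409 mm

Let V0's short side be w mm. w · w√2 = 1.9 m² = 1,900,000 mm², so w ≈ 1159.1 mm and w√2 ≈ 1639.2 mm → V0 = 1159 × 1639 mm.
V1: ⌊1639/2⌋ × 1159 = 819 × 1159 mm
V2: ⌊1159/2⌋ × 819 = 579 × 819 mm
V3: ⌊819/2⌋ × 579 = 409 × 579 mm
V4: ⌊579/2⌋ × 409 = 289 × 409 mm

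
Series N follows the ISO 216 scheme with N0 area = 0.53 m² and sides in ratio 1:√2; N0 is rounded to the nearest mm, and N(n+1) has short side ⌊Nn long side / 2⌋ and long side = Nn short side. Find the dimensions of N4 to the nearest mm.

153 × 216 mm

Let N0's short side be w mm. w · w√2 = 0.53 m² = 530,000 mm², so w ≈ 612.2 mm and w√2 ≈ 865.8 mm → N0 = 612 × 866 mm.
N1: ⌊866/2⌋ × 612 = 433 × 612 mm
N2: ⌊612/2⌋ × 433 = 306 × 433 mm
N3: ⌊433/2⌋ × 306 = 216 × 306 mm
N4: ⌊306/2⌋ × 216 = 153 × 216 mm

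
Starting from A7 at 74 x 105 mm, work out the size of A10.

A8: ⌊105/2⌋ × 74 = 52 × 74 mm
A9: ⌊74/2⌋ × 52 = 37 × 52 mm
A10: ⌊52/2⌋ × 37 = 26 × 37 mm

26 × 37 mm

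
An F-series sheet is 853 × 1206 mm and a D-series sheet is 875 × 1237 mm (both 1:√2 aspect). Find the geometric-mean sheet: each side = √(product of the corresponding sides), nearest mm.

Short side: √(853 · 875) = √746375 ≈ 863.9 → 864 mm
Long side: √(1206 · 1237) = √1491822 ≈ 1221.4 → 1221 mm

864 × 1221 mm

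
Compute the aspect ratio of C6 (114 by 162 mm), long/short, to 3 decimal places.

162 / 114 = 1.421
ISO 216 targets √2 ≈ 1.414; the +0.007 deviation is from mm rounding.

1.421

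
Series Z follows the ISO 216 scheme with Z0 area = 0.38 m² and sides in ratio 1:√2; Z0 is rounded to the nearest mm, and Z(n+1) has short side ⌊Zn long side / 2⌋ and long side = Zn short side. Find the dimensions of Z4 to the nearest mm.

129 × 183 mm

Let Z0's short side be w mm. w · w√2 = 0.38 m² = 380,000 mm², so w ≈ 518.4 mm and w√2 ≈ 733.1 mm → Z0 = 518 × 733 mm.
Z1: ⌊733/2⌋ × 518 = 366 × 518 mm
Z2: ⌊518/2⌋ × 366 = 259 × 366 mm
Z3: ⌊366/2⌋ × 259 = 183 × 259 mm
Z4: ⌊259/2⌋ × 183 = 129 × 183 mm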